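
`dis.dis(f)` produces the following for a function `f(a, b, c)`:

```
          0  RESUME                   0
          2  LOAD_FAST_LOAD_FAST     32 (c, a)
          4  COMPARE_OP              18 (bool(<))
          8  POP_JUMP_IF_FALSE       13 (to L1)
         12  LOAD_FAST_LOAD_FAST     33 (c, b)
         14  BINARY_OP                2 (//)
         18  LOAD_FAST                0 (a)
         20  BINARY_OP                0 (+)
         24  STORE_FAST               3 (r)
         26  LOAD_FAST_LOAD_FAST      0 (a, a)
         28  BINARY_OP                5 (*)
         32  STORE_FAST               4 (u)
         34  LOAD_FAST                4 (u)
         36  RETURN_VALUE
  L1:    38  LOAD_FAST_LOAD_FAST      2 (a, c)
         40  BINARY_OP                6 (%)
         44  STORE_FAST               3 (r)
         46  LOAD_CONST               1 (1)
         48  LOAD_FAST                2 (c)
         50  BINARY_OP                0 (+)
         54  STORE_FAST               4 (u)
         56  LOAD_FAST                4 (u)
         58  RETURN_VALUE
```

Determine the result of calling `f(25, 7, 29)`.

30

LOAD_FAST_LOAD_FAST c,a → push 29,25. Stack: [29, 25]
COMPARE_OP bool(<) → 29 vs 25 = False. Stack: [False]
POP_JUMP_IF_FALSE → pop False; jump. Stack: []
LOAD_FAST_LOAD_FAST a,c → push 25,29. Stack: [25, 29]
BINARY_OP % → 25 % 29 = 25. Stack: [25]
STORE_FAST r → r=25. Stack: []
LOAD_CONST → push 1. Stack: [1]
LOAD_FAST c → push 29. Stack: [1, 29]
BINARY_OP + → 1 + 29 = 30. Stack: [30]
STORE_FAST u → u=30. Stack: []
LOAD_FAST u → push 30. Stack: [30]
RETURN_VALUE → return 30.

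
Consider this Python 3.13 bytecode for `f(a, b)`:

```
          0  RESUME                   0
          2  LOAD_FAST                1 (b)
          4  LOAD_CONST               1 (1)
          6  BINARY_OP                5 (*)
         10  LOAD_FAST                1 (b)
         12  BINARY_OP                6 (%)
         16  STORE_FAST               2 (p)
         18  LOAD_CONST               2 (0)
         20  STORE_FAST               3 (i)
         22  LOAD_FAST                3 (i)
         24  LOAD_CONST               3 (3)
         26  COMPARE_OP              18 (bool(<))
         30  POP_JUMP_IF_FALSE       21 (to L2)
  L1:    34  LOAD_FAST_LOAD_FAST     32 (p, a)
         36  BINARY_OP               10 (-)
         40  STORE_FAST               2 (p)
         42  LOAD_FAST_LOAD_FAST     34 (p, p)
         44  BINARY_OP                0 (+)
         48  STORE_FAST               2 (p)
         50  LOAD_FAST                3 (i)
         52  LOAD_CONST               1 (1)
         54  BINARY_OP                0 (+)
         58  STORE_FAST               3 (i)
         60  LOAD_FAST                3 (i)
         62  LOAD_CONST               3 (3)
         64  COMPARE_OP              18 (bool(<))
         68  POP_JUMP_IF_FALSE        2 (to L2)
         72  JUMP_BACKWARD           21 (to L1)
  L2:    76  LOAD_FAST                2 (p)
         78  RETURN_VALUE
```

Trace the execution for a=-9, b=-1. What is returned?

126

LOAD_FAST b → push -1. Stack: [-1]
LOAD_CONST → push 1. Stack: [-1, 1]
BINARY_OP * → -1 * 1 = -1. Stack: [-1]
LOAD_FAST b → push -1. Stack: [-1, -1]
BINARY_OP % → -1 % -1 = 0. Stack: [0]
STORE_FAST p → p=0. Stack: []
LOAD_CONST → push 0. Stack: [0]
STORE_FAST i → i=0. Stack: []
LOAD_FAST i → push 0. Stack: [0]
LOAD_CONST → push 3. Stack: [0, 3]
COMPARE_OP bool(<) → 0 vs 3 = True. Stack: [True]
POP_JUMP_IF_FALSE → pop True; no jump. Stack: []
LOAD_FAST_LOAD_FAST p,a → push 0,-9. Stack: [0, -9]
BINARY_OP - → 0 - -9 = 9. Stack: [9]
STORE_FAST p → p=9. Stack: []
LOAD_FAST_LOAD_FAST p,p → push 9,9. Stack: [9, 9]
BINARY_OP + → 9 + 9 = 18. Stack: [18]
STORE_FAST p → p=18. Stack: []
LOAD_FAST i → push 0. Stack: [0]
LOAD_CONST → push 1. Stack: [0, 1]
BINARY_OP + → 0 + 1 = 1. Stack: [1]
STORE_FAST i → i=1. Stack: []
LOAD_FAST i → push 1. Stack: [1]
LOAD_CONST → push 3. Stack: [1, 3]
COMPARE_OP bool(<) → 1 vs 3 = True. Stack: [True]
POP_JUMP_IF_FALSE → pop True; no jump. Stack: []
LOAD_FAST_LOAD_FAST p,a → push 18,-9. Stack: [18, -9]
BINARY_OP - → 18 - -9 = 27. Stack: [27]
STORE_FAST p → p=27. Stack: []
LOAD_FAST_LOAD_FAST p,p → push 27,27. Stack: [27, 27]
BINARY_OP + → 27 + 27 = 54. Stack: [54]
STORE_FAST p → p=54. Stack: []
LOAD_FAST i → push 1. Stack: [1]
LOAD_CONST → push 1. Stack: [1, 1]
BINARY_OP + → 1 + 1 = 2. Stack: [2]
STORE_FAST i → i=2. Stack: []
LOAD_FAST i → push 2. Stack: [2]
LOAD_CONST → push 3. Stack: [2, 3]
COMPARE_OP bool(<) → 2 vs 3 = True. Stack: [True]
POP_JUMP_IF_FALSE → pop True; no jump. Stack: []
LOAD_FAST_LOAD_FAST p,a → push 54,-9. Stack: [54, -9]
BINARY_OP - → 54 - -9 = 63. Stack: [63]
STORE_FAST p → p=63. Stack: []
LOAD_FAST_LOAD_FAST p,p → push 63,63. Stack: [63, 63]
BINARY_OP + → 63 + 63 = 126. Stack: [126]
STORE_FAST p → p=126. Stack: []
LOAD_FAST i → push 2. Stack: [2]
LOAD_CONST → push 1. Stack: [2, 1]
BINARY_OP + → 2 + 1 = 3. Stack: [3]
STORE_FAST i → i=3. Stack: []
LOAD_FAST i → push 3. Stack: [3]
LOAD_CONST → push 3. Stack: [3, 3]
COMPARE_OP bool(<) → 3 vs 3 = False. Stack: [False]
POP_JUMP_IF_FALSE → pop False; jump. Stack: []
LOAD_FAST p → push 126. Stack: [126]
RETURN_VALUE → return 126.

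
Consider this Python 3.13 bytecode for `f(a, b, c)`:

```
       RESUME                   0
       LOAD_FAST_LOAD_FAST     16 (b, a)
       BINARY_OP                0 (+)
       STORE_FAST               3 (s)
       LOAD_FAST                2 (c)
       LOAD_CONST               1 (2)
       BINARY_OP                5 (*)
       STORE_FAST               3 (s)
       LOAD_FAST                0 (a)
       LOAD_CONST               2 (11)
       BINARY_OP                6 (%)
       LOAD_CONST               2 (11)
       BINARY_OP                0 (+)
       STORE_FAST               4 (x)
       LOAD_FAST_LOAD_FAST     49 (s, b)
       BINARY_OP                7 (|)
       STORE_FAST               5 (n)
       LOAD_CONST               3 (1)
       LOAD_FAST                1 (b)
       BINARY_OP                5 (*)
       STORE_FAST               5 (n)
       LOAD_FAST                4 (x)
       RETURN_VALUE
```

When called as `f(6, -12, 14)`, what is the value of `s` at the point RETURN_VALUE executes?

28

LOAD_FAST_LOAD_FAST b,a → push -12,6. Stack: [-12, 6]
BINARY_OP + → -12 + 6 = -6. Stack: [-6]
STORE_FAST s → s=-6. Stack: []
LOAD_FAST c → push 14. Stack: [14]
LOAD_CONST → push 2. Stack: [14, 2]
BINARY_OP * → 14 * 2 = 28. Stack: [28]
STORE_FAST s → s=28. Stack: []
LOAD_FAST a → push 6. Stack: [6]
LOAD_CONST → push 11. Stack: [6, 11]
BINARY_OP % → 6 % 11 = 6. Stack: [6]
LOAD_CONST → push 11. Stack: [6, 11]
BINARY_OP + → 6 + 11 = 17. Stack: [17]
STORE_FAST x → x=17. Stack: []
LOAD_FAST_LOAD_FAST s,b → push 28,-12. Stack: [28, -12]
BINARY_OP | → 28 | -12 = -4. Stack: [-4]
STORE_FAST n → n=-4. Stack: []
LOAD_CONST → push 1. Stack: [1]
LOAD_FAST b → push -12. Stack: [1, -12]
BINARY_OP * → 1 * -12 = -12. Stack: [-12]
STORE_FAST n → n=-12. Stack: []
LOAD_FAST x → push 17. Stack: [17]
RETURN_VALUE → return 17.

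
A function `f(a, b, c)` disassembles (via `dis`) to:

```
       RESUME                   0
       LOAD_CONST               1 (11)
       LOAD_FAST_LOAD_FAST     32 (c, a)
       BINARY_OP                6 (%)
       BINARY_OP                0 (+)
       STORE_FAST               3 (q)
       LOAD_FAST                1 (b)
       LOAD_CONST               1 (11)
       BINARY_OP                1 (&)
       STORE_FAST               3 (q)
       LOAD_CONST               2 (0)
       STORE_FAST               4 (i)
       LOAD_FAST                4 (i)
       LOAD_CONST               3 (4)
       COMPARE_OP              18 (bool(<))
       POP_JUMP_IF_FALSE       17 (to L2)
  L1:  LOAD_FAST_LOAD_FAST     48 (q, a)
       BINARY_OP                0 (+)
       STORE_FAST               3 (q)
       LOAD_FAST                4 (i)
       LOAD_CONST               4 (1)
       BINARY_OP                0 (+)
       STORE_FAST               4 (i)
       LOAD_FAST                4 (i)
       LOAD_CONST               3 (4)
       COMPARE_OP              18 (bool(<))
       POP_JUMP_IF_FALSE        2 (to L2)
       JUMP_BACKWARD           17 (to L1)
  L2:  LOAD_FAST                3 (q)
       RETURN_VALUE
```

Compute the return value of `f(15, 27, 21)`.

71

LOAD_CONST → push 11. Stack: [11]
LOAD_FAST_LOAD_FAST c,a → push 21,15. Stack: [11, 21, 15]
BINARY_OP % → 21 % 15 = 6. Stack: [11, 6]
BINARY_OP + → 11 + 6 = 17. Stack: [17]
STORE_FAST q → q=17. Stack: []
LOAD_FAST b → push 27. Stack: [27]
LOAD_CONST → push 11. Stack: [27, 11]
BINARY_OP & → 27 & 11 = 11. Stack: [11]
STORE_FAST q → q=11. Stack: []
LOAD_CONST → push 0. Stack: [0]
STORE_FAST i → i=0. Stack: []
LOAD_FAST i → push 0. Stack: [0]
LOAD_CONST → push 4. Stack: [0, 4]
COMPARE_OP bool(<) → 0 vs 4 = True. Stack: [True]
POP_JUMP_IF_FALSE → pop True; no jump. Stack: []
LOAD_FAST_LOAD_FAST q,a → push 11,15. Stack: [11, 15]
BINARY_OP + → 11 + 15 = 26. Stack: [26]
STORE_FAST q → q=26. Stack: []
LOAD_FAST i → push 0. Stack: [0]
LOAD_CONST → push 1. Stack: [0, 1]
BINARY_OP + → 0 + 1 = 1. Stack: [1]
STORE_FAST i → i=1. Stack: []
LOAD_FAST i → push 1. Stack: [1]
LOAD_CONST → push 4. Stack: [1, 4]
COMPARE_OP bool(<) → 1 vs 4 = True. Stack: [True]
POP_JUMP_IF_FALSE → pop True; no jump. Stack: []
LOAD_FAST_LOAD_FAST q,a → push 26,15. Stack: [26, 15]
BINARY_OP + → 26 + 15 = 41. Stack: [41]
STORE_FAST q → q=41. Stack: []
LOAD_FAST i → push 1. Stack: [1]
LOAD_CONST → push 1. Stack: [1, 1]
BINARY_OP + → 1 + 1 = 2. Stack: [2]
STORE_FAST i → i=2. Stack: []
LOAD_FAST i → push 2. Stack: [2]
LOAD_CONST → push 4. Stack: [2, 4]
COMPARE_OP bool(<) → 2 vs 4 = True. Stack: [True]
POP_JUMP_IF_FALSE → pop True; no jump. Stack: []
LOAD_FAST_LOAD_FAST q,a → push 41,15. Stack: [41, 15]
BINARY_OP + → 41 + 15 = 56. Stack: [56]
STORE_FAST q → q=56. Stack: []
LOAD_FAST i → push 2. Stack: [2]
LOAD_CONST → push 1. Stack: [2, 1]
BINARY_OP + → 2 + 1 = 3. Stack: [3]
STORE_FAST i → i=3. Stack: []
LOAD_FAST i → push 3. Stack: [3]
LOAD_CONST → push 4. Stack: [3, 4]
COMPARE_OP bool(<) → 3 vs 4 = True. Stack: [True]
POP_JUMP_IF_FALSE → pop True; no jump. Stack: []
LOAD_FAST_LOAD_FAST q,a → push 56,15. Stack: [56, 15]
BINARY_OP + → 56 + 15 = 71. Stack: [71]
STORE_FAST q → q=71. Stack: []
LOAD_FAST i → push 3. Stack: [3]
LOAD_CONST → push 1. Stack: [3, 1]
BINARY_OP + → 3 + 1 = 4. Stack: [4]
STORE_FAST i → i=4. Stack: []
LOAD_FAST i → push 4. Stack: [4]
LOAD_CONST → push 4. Stack: [4, 4]
COMPARE_OP bool(<) → 4 vs 4 = False. Stack: [False]
POP_JUMP_IF_FALSE → pop False; jump. Stack: []
LOAD_FAST q → push 71. Stack: [71]
RETURN_VALUE → return 71.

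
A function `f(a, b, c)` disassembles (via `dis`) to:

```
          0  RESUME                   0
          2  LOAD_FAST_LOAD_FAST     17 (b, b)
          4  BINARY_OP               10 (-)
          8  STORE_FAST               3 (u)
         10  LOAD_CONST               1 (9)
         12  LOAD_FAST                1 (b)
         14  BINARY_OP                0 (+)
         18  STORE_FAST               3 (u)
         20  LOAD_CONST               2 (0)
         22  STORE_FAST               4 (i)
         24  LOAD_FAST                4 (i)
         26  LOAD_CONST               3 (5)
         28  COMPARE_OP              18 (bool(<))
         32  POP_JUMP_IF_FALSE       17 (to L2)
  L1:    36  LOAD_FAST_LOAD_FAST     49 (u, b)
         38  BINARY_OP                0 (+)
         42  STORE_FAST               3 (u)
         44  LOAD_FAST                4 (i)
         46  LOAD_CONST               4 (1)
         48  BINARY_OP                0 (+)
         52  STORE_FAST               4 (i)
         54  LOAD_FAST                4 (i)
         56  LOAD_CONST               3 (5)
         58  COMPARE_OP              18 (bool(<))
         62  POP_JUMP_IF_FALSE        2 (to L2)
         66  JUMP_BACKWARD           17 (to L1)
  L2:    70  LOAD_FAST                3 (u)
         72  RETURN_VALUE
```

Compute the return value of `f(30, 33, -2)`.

LOAD_FAST_LOAD_FAST b,b → push 33,33
BINARY_OP - → 33 - 33 = 0
STORE_FAST u → u=0
LOAD_CONST → push 9
LOAD_FAST b → push 33
BINARY_OP + → 9 + 33 = 42
STORE_FAST u → u=42
LOAD_CONST → push 0
STORE_FAST i → i=0
LOAD_FAST i → push 0
LOAD_CONST → push 5
COMPARE_OP bool(<) → 0 vs 5 = True
POP_JUMP_IF_FALSE → pop True; no jump
LOAD_FAST_LOAD_FAST u,b → push 42,33
BINARY_OP + → 42 + 33 = 75
STORE_FAST u → u=75
LOAD_FAST i → push 0
LOAD_CONST → push 1
BINARY_OP + → 0 + 1 = 1
STORE_FAST i → i=1
LOAD_FAST i → push 1
LOAD_CONST → push 5
COMPARE_OP bool(<) → 1 vs 5 = True
POP_JUMP_IF_FALSE → pop True; no jump
LOAD_FAST_LOAD_FAST u,b → push 75,33
BINARY_OP + → 75 + 33 = 108
STORE_FAST u → u=108
LOAD_FAST i → push 1
LOAD_CONST → push 1
BINARY_OP + → 1 + 1 = 2
STORE_FAST i → i=2
LOAD_FAST i → push 2
LOAD_CONST → push 5
COMPARE_OP bool(<) → 2 vs 5 = True
POP_JUMP_IF_FALSE → pop True; no jump
LOAD_FAST_LOAD_FAST u,b → push 108,33
BINARY_OP + → 108 + 33 = 141
STORE_FAST u → u=141
LOAD_FAST i → push 2
LOAD_CONST → push 1
BINARY_OP + → 2 + 1 = 3
STORE_FAST i → i=3
LOAD_FAST i → push 3
LOAD_CONST → push 5
COMPARE_OP bool(<) → 3 vs 5 = True
POP_JUMP_IF_FALSE → pop True; no jump
LOAD_FAST_LOAD_FAST u,b → push 141,33
BINARY_OP + → 141 + 33 = 174
STORE_FAST u → u=174
LOAD_FAST i → push 3
LOAD_CONST → push 1
BINARY_OP + → 3 + 1 = 4
STORE_FAST i → i=4
LOAD_FAST i → push 4
LOAD_CONST → push 5
COMPARE_OP bool(<) → 4 vs 5 = True
POP_JUMP_IF_FALSE → pop True; no jump
LOAD_FAST_LOAD_FAST u,b → push 174,33
BINARY_OP + → 174 + 33 = 207
STORE_FAST u → u=207
LOAD_FAST i → push 4
LOAD_CONST → push 1
BINARY_OP + → 4 + 1 = 5
STORE_FAST i → i=5
LOAD_FAST i → push 5
LOAD_CONST → push 5
COMPARE_OP bool(<) → 5 vs 5 = False
POP_JUMP_IF_FALSE → pop False; jump
LOAD_FAST u → push 207
RETURN_VALUE → return 207.

207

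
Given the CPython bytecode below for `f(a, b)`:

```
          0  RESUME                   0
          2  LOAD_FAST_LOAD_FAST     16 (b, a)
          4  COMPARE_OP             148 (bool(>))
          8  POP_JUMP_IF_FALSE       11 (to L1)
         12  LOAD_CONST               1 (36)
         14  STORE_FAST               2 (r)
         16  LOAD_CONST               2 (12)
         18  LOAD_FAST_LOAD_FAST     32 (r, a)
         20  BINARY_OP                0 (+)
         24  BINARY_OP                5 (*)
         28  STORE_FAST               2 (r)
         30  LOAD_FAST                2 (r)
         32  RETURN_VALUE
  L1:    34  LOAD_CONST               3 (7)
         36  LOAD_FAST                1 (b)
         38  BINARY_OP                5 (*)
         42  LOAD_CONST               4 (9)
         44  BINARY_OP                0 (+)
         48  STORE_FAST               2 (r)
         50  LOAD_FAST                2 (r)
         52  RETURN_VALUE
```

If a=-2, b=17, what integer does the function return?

LOAD_FAST_LOAD_FAST b,a → push 17,-2. Stack: [17, -2]
COMPARE_OP bool(>) → 17 vs -2 = True. Stack: [True]
POP_JUMP_IF_FALSE → pop True; no jump. Stack: []
LOAD_CONST → push 36. Stack: [36]
STORE_FAST r → r=36. Stack: []
LOAD_CONST → push 12. Stack: [12]
LOAD_FAST_LOAD_FAST r,a → push 36,-2. Stack: [12, 36, -2]
BINARY_OP + → 36 + -2 = 34. Stack: [12, 34]
BINARY_OP * → 12 * 34 = 408. Stack: [408]
STORE_FAST r → r=408. Stack: []
LOAD_FAST r → push 408. Stack: [408]
RETURN_VALUE → return 408.

408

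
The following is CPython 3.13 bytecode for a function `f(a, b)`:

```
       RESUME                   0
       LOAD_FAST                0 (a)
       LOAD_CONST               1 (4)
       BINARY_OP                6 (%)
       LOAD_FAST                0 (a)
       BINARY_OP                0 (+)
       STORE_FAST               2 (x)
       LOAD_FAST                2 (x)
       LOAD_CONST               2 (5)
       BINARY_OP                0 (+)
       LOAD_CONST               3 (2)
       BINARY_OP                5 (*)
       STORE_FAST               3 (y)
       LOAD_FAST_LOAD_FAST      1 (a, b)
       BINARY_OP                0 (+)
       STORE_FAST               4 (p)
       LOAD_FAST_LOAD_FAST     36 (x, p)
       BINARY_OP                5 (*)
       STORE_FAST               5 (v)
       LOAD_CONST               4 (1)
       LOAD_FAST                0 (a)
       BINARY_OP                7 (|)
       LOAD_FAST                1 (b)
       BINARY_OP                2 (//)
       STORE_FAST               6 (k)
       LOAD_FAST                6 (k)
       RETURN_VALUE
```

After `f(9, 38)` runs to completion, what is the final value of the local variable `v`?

470

LOAD_FAST a → push 9. Stack: [9]
LOAD_CONST → push 4. Stack: [9, 4]
BINARY_OP % → 9 % 4 = 1. Stack: [1]
LOAD_FAST a → push 9. Stack: [1, 9]
BINARY_OP + → 1 + 9 = 10. Stack: [10]
STORE_FAST x → x=10. Stack: []
LOAD_FAST x → push 10. Stack: [10]
LOAD_CONST → push 5. Stack: [10, 5]
BINARY_OP + → 10 + 5 = 15. Stack: [15]
LOAD_CONST → push 2. Stack: [15, 2]
BINARY_OP * → 15 * 2 = 30. Stack: [30]
STORE_FAST y → y=30. Stack: []
LOAD_FAST_LOAD_FAST a,b → push 9,38. Stack: [9, 38]
BINARY_OP + → 9 + 38 = 47. Stack: [47]
STORE_FAST p → p=47. Stack: []
LOAD_FAST_LOAD_FAST x,p → push 10,47. Stack: [10, 47]
BINARY_OP * → 10 * 47 = 470. Stack: [470]
STORE_FAST v → v=470. Stack: []
LOAD_CONST → push 1. Stack: [1]
LOAD_FAST a → push 9. Stack: [1, 9]
BINARY_OP | → 1 | 9 = 9. Stack: [9]
LOAD_FAST b → push 38. Stack: [9, 38]
BINARY_OP // → 9 // 38 = 0. Stack: [0]
STORE_FAST k → k=0. Stack: []
LOAD_FAST k → push 0. Stack: [0]
RETURN_VALUE → return 0.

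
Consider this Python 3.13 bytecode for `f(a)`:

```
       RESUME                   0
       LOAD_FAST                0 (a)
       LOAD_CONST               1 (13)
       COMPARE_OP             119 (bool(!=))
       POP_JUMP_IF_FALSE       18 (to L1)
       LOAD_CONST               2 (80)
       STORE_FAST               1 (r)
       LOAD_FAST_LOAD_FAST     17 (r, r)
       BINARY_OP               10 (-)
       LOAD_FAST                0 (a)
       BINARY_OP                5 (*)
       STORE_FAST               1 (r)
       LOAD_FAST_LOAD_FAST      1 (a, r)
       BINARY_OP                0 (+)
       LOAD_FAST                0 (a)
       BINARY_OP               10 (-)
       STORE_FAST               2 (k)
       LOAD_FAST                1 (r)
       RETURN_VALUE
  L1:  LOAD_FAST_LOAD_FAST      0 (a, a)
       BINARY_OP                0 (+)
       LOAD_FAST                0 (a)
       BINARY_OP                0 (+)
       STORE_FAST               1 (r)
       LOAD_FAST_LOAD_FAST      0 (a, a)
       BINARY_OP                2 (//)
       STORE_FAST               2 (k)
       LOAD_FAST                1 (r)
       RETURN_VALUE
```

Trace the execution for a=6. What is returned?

LOAD_FAST a → push 6. Stack: [6]
LOAD_CONST → push 13. Stack: [6, 13]
COMPARE_OP bool(!=) → 6 vs 13 = True. Stack: [True]
POP_JUMP_IF_FALSE → pop True; no jump. Stack: []
LOAD_CONST → push 80. Stack: [80]
STORE_FAST r → r=80. Stack: []
LOAD_FAST_LOAD_FAST r,r → push 80,80. Stack: [80, 80]
BINARY_OP - → 80 - 80 = 0. Stack: [0]
LOAD_FAST a → push 6. Stack: [0, 6]
BINARY_OP * → 0 * 6 = 0. Stack: [0]
STORE_FAST r → r=0. Stack: []
LOAD_FAST_LOAD_FAST a,r → push 6,0. Stack: [6, 0]
BINARY_OP + → 6 + 0 = 6. Stack: [6]
LOAD_FAST a → push 6. Stack: [6, 6]
BINARY_OP - → 6 - 6 = 0. Stack: [0]
STORE_FAST k → k=0. Stack: []
LOAD_FAST r → push 0. Stack: [0]
RETURN_VALUE → return 0.

0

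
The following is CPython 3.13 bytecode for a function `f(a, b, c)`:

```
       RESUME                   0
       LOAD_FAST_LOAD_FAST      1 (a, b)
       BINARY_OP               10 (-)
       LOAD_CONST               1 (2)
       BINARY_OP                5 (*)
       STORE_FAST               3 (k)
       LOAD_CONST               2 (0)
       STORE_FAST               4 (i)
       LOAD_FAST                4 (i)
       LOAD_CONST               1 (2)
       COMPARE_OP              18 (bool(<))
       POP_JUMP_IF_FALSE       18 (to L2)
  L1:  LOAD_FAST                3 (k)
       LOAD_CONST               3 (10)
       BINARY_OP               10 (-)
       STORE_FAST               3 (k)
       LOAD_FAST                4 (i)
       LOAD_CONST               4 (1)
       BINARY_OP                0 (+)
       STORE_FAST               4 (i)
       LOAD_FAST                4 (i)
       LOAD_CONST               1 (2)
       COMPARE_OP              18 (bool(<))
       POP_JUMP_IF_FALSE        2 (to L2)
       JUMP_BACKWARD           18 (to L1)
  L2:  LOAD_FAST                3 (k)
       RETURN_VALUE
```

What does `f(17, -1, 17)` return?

16

LOAD_FAST_LOAD_FAST a,b → push 17,-1. Stack: [17, -1]
BINARY_OP - → 17 - -1 = 18. Stack: [18]
LOAD_CONST → push 2. Stack: [18, 2]
BINARY_OP * → 18 * 2 = 36. Stack: [36]
STORE_FAST k → k=36. Stack: []
LOAD_CONST → push 0. Stack: [0]
STORE_FAST i → i=0. Stack: []
LOAD_FAST i → push 0. Stack: [0]
LOAD_CONST → push 2. Stack: [0, 2]
COMPARE_OP bool(<) → 0 vs 2 = True. Stack: [True]
POP_JUMP_IF_FALSE → pop True; no jump. Stack: []
LOAD_FAST k → push 36. Stack: [36]
LOAD_CONST → push 10. Stack: [36, 10]
BINARY_OP - → 36 - 10 = 26. Stack: [26]
STORE_FAST k → k=26. Stack: []
LOAD_FAST i → push 0. Stack: [0]
LOAD_CONST → push 1. Stack: [0, 1]
BINARY_OP + → 0 + 1 = 1. Stack: [1]
STORE_FAST i → i=1. Stack: []
LOAD_FAST i → push 1. Stack: [1]
LOAD_CONST → push 2. Stack: [1, 2]
COMPARE_OP bool(<) → 1 vs 2 = True. Stack: [True]
POP_JUMP_IF_FALSE → pop True; no jump. Stack: []
LOAD_FAST k → push 26. Stack: [26]
LOAD_CONST → push 10. Stack: [26, 10]
BINARY_OP - → 26 - 10 = 16. Stack: [16]
STORE_FAST k → k=16. Stack: []
LOAD_FAST i → push 1. Stack: [1]
LOAD_CONST → push 1. Stack: [1, 1]
BINARY_OP + → 1 + 1 = 2. Stack: [2]
STORE_FAST i → i=2. Stack: []
LOAD_FAST i → push 2. Stack: [2]
LOAD_CONST → push 2. Stack: [2, 2]
COMPARE_OP bool(<) → 2 vs 2 = False. Stack: [False]
POP_JUMP_IF_FALSE → pop False; jump. Stack: []
LOAD_FAST k → push 16. Stack: [16]
RETURN_VALUE → return 16.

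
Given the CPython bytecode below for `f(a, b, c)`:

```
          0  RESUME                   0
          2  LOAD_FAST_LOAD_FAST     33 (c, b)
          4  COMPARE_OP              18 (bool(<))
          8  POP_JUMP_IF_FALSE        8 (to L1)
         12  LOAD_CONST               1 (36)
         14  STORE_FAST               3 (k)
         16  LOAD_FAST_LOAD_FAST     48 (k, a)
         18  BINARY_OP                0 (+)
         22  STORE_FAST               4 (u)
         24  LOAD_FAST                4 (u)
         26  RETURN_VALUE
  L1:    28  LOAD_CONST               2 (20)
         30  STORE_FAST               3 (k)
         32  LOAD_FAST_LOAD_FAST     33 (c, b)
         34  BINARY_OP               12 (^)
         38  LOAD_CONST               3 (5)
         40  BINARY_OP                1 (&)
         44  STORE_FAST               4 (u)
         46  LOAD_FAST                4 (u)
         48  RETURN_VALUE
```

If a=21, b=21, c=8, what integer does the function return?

57

LOAD_FAST_LOAD_FAST c,b → push 8,21. Stack: [8, 21]
COMPARE_OP bool(<) → 8 vs 21 = True. Stack: [True]
POP_JUMP_IF_FALSE → pop True; no jump. Stack: []
LOAD_CONST → push 36. Stack: [36]
STORE_FAST k → k=36. Stack: []
LOAD_FAST_LOAD_FAST k,a → push 36,21. Stack: [36, 21]
BINARY_OP + → 36 + 21 = 57. Stack: [57]
STORE_FAST u → u=57. Stack: []
LOAD_FAST u → push 57. Stack: [57]
RETURN_VALUE → return 57.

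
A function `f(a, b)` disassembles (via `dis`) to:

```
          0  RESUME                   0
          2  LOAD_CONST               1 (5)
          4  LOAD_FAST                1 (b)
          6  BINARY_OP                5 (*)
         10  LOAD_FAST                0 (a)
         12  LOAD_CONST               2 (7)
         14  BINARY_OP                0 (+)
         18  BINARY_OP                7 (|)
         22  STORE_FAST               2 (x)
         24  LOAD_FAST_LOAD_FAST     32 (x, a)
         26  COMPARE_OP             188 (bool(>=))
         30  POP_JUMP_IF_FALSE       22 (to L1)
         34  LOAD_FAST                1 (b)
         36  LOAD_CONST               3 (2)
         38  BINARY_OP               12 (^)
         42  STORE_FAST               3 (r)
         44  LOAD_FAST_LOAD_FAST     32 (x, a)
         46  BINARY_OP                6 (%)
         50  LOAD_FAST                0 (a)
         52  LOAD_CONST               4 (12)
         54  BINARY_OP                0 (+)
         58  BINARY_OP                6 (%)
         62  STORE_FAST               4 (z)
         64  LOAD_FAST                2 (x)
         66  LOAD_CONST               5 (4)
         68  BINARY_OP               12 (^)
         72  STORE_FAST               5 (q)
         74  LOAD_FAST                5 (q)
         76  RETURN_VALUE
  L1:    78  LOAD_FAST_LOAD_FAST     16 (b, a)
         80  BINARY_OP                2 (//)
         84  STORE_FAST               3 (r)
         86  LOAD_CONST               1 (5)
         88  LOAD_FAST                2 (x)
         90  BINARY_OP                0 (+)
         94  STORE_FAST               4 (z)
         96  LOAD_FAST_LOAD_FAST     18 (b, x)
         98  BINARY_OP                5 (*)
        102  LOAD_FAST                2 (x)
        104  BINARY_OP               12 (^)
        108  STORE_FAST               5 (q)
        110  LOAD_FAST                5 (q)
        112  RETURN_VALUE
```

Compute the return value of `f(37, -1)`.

-2

LOAD_CONST → push 5. Stack: [5]
LOAD_FAST b → push -1. Stack: [5, -1]
BINARY_OP * → 5 * -1 = -5. Stack: [-5]
LOAD_FAST a → push 37. Stack: [-5, 37]
LOAD_CONST → push 7. Stack: [-5, 37, 7]
BINARY_OP + → 37 + 7 = 44. Stack: [-5, 44]
BINARY_OP | → -5 | 44 = -1. Stack: [-1]
STORE_FAST x → x=-1. Stack: []
LOAD_FAST_LOAD_FAST x,a → push -1,37. Stack: [-1, 37]
COMPARE_OP bool(>=) → -1 vs 37 = False. Stack: [False]
POP_JUMP_IF_FALSE → pop False; jump. Stack: []
LOAD_FAST_LOAD_FAST b,a → push -1,37. Stack: [-1, 37]
BINARY_OP // → -1 // 37 = -1. Stack: [-1]
STORE_FAST r → r=-1. Stack: []
LOAD_CONST → push 5. Stack: [5]
LOAD_FAST x → push -1. Stack: [5, -1]
BINARY_OP + → 5 + -1 = 4. Stack: [4]
STORE_FAST z → z=4. Stack: []
LOAD_FAST_LOAD_FAST b,x → push -1,-1. Stack: [-1, -1]
BINARY_OP * → -1 * -1 = 1. Stack: [1]
LOAD_FAST x → push -1. Stack: [1, -1]
BINARY_OP ^ → 1 ^ -1 = -2. Stack: [-2]
STORE_FAST q → q=-2. Stack: []
LOAD_FAST q → push -2. Stack: [-2]
RETURN_VALUE → return -2.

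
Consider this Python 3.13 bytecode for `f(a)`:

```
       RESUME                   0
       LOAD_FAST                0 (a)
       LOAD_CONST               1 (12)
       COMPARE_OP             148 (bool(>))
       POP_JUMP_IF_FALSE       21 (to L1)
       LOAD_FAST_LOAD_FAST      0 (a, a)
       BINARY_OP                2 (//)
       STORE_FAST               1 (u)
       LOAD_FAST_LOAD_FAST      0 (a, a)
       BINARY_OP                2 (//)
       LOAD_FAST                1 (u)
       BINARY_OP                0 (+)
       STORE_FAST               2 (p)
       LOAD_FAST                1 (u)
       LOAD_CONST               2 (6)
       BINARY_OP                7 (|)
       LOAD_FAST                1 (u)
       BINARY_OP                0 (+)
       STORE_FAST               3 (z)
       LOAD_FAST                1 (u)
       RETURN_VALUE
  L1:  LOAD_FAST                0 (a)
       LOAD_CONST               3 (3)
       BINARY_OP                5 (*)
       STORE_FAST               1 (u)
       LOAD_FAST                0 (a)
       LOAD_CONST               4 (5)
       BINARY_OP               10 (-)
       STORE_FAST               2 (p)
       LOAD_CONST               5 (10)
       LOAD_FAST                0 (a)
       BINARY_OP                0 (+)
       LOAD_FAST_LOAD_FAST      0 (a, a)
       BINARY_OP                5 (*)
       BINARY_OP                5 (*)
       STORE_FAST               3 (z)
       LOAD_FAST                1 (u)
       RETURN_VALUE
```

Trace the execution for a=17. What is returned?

1

LOAD_FAST a → push 17. Stack: [17]
LOAD_CONST → push 12. Stack: [17, 12]
COMPARE_OP bool(>) → 17 vs 12 = True. Stack: [True]
POP_JUMP_IF_FALSE → pop True; no jump. Stack: []
LOAD_FAST_LOAD_FAST a,a → push 17,17. Stack: [17, 17]
BINARY_OP // → 17 // 17 = 1. Stack: [1]
STORE_FAST u → u=1. Stack: []
LOAD_FAST_LOAD_FAST a,a → push 17,17. Stack: [17, 17]
BINARY_OP // → 17 // 17 = 1. Stack: [1]
LOAD_FAST u → push 1. Stack: [1, 1]
BINARY_OP + → 1 + 1 = 2. Stack: [2]
STORE_FAST p → p=2. Stack: []
LOAD_FAST u → push 1. Stack: [1]
LOAD_CONST → push 6. Stack: [1, 6]
BINARY_OP | → 1 | 6 = 7. Stack: [7]
LOAD_FAST u → push 1. Stack: [7, 1]
BINARY_OP + → 7 + 1 = 8. Stack: [8]
STORE_FAST z → z=8. Stack: []
LOAD_FAST u → push 1. Stack: [1]
RETURN_VALUE → return 1.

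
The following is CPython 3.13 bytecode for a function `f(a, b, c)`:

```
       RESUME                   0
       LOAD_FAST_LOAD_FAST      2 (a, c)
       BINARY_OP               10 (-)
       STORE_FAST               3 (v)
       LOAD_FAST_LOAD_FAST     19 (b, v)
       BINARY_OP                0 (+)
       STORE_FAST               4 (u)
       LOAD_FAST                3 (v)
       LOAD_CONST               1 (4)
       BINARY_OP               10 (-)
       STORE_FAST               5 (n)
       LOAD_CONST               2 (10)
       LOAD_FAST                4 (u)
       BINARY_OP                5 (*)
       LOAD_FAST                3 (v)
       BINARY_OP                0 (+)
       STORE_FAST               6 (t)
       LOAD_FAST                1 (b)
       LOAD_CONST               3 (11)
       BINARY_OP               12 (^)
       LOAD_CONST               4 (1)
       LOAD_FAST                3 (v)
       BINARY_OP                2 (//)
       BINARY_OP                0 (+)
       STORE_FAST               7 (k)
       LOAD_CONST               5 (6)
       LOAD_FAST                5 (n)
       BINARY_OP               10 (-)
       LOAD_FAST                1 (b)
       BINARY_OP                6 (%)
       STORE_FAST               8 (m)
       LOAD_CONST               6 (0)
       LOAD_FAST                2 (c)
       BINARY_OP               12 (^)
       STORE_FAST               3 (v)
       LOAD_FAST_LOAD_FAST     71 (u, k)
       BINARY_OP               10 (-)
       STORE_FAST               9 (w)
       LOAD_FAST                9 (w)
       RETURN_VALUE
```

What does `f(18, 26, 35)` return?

LOAD_FAST_LOAD_FAST a,c → push 18,35. Stack: [18, 35]
BINARY_OP - → 18 - 35 = -17. Stack: [-17]
STORE_FAST v → v=-17. Stack: []
LOAD_FAST_LOAD_FAST b,v → push 26,-17. Stack: [26, -17]
BINARY_OP + → 26 + -17 = 9. Stack: [9]
STORE_FAST u → u=9. Stack: []
LOAD_FAST v → push -17. Stack: [-17]
LOAD_CONST → push 4. Stack: [-17, 4]
BINARY_OP - → -17 - 4 = -21. Stack: [-21]
STORE_FAST n → n=-21. Stack: []
LOAD_CONST → push 10. Stack: [10]
LOAD_FAST u → push 9. Stack: [10, 9]
BINARY_OP * → 10 * 9 = 90. Stack: [90]
LOAD_FAST v → push -17. Stack: [90, -17]
BINARY_OP + → 90 + -17 = 73. Stack: [73]
STORE_FAST t → t=73. Stack: []
LOAD_FAST b → push 26. Stack: [26]
LOAD_CONST → push 11. Stack: [26, 11]
BINARY_OP ^ → 26 ^ 11 = 17. Stack: [17]
LOAD_CONST → push 1. Stack: [17, 1]
LOAD_FAST v → push -17. Stack: [17, 1, -17]
BINARY_OP // → 1 // -17 = -1. Stack: [17, -1]
BINARY_OP + → 17 + -1 = 16. Stack: [16]
STORE_FAST k → k=16. Stack: []
LOAD_CONST → push 6. Stack: [6]
LOAD_FAST n → push -21. Stack: [6, -21]
BINARY_OP - → 6 - -21 = 27. Stack: [27]
LOAD_FAST b → push 26. Stack: [27, 26]
BINARY_OP % → 27 % 26 = 1. Stack: [1]
STORE_FAST m → m=1. Stack: []
LOAD_CONST → push 0. Stack: [0]
LOAD_FAST c → push 35. Stack: [0, 35]
BINARY_OP ^ → 0 ^ 35 = 35. Stack: [35]
STORE_FAST v → v=35. Stack: []
LOAD_FAST_LOAD_FAST u,k → push 9,16. Stack: [9, 16]
BINARY_OP - → 9 - 16 = -7. Stack: [-7]
STORE_FAST w → w=-7. Stack: []
LOAD_FAST w → push -7. Stack: [-7]
RETURN_VALUE → return -7.

-7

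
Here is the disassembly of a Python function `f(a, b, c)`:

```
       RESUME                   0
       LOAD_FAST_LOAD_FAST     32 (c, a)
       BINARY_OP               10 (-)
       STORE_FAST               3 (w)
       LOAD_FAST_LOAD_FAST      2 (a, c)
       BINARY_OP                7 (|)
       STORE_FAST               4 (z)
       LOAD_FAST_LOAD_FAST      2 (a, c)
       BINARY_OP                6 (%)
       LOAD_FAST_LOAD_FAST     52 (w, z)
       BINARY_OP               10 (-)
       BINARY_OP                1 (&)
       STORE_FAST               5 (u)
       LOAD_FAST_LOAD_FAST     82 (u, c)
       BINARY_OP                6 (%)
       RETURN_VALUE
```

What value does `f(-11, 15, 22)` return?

10

LOAD_FAST_LOAD_FAST c,a → push 22,-11. Stack: [22, -11]
BINARY_OP - → 22 - -11 = 33. Stack: [33]
STORE_FAST w → w=33. Stack: []
LOAD_FAST_LOAD_FAST a,c → push -11,22. Stack: [-11, 22]
BINARY_OP | → -11 | 22 = -9. Stack: [-9]
STORE_FAST z → z=-9. Stack: []
LOAD_FAST_LOAD_FAST a,c → push -11,22. Stack: [-11, 22]
BINARY_OP % → -11 % 22 = 11. Stack: [11]
LOAD_FAST_LOAD_FAST w,z → push 33,-9. Stack: [11, 33, -9]
BINARY_OP - → 33 - -9 = 42. Stack: [11, 42]
BINARY_OP & → 11 & 42 = 10. Stack: [10]
STORE_FAST u → u=10. Stack: []
LOAD_FAST_LOAD_FAST u,c → push 10,22. Stack: [10, 22]
BINARY_OP % → 10 % 22 = 10. Stack: [10]
RETURN_VALUE → return 10.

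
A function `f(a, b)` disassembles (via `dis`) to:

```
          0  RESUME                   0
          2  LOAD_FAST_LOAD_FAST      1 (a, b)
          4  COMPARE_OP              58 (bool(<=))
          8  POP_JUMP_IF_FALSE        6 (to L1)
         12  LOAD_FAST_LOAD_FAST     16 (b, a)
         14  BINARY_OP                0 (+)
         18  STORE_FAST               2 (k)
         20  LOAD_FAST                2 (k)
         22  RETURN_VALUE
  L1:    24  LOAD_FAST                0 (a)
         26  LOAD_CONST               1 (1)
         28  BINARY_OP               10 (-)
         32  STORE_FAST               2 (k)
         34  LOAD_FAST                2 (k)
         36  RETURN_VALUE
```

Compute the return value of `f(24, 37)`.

61

LOAD_FAST_LOAD_FAST a,b → push 24,37. Stack: [24, 37]
COMPARE_OP bool(<=) → 24 vs 37 = True. Stack: [True]
POP_JUMP_IF_FALSE → pop True; no jump. Stack: []
LOAD_FAST_LOAD_FAST b,a → push 37,24. Stack: [37, 24]
BINARY_OP + → 37 + 24 = 61. Stack: [61]
STORE_FAST k → k=61. Stack: []
LOAD_FAST k → push 61. Stack: [61]
RETURN_VALUE → return 61.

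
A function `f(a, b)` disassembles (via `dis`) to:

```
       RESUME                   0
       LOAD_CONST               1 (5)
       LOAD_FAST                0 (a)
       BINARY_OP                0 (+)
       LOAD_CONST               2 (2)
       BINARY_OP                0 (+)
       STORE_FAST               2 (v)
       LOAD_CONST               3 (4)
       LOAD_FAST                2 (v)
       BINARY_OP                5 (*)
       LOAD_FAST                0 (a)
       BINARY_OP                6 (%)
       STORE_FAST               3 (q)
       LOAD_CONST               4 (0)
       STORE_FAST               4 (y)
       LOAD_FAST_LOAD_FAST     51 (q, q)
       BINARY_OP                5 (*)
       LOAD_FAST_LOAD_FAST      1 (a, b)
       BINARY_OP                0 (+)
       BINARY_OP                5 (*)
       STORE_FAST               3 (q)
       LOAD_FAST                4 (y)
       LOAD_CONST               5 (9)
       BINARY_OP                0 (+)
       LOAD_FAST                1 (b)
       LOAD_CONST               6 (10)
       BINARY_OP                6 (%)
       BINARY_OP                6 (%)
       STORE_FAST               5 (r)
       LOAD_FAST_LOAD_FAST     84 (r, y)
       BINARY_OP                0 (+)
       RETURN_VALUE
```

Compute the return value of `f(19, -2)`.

LOAD_CONST → push 5. Stack: [5]
LOAD_FAST a → push 19. Stack: [5, 19]
BINARY_OP + → 5 + 19 = 24. Stack: [24]
LOAD_CONST → push 2. Stack: [24, 2]
BINARY_OP + → 24 + 2 = 26. Stack: [26]
STORE_FAST v → v=26. Stack: []
LOAD_CONST → push 4. Stack: [4]
LOAD_FAST v → push 26. Stack: [4, 26]
BINARY_OP * → 4 * 26 = 104. Stack: [104]
LOAD_FAST a → push 19. Stack: [104, 19]
BINARY_OP % → 104 % 19 = 9. Stack: [9]
STORE_FAST q → q=9. Stack: []
LOAD_CONST → push 0. Stack: [0]
STORE_FAST y → y=0. Stack: []
LOAD_FAST_LOAD_FAST q,q → push 9,9. Stack: [9, 9]
BINARY_OP * → 9 * 9 = 81. Stack: [81]
LOAD_FAST_LOAD_FAST a,b → push 19,-2. Stack: [81, 19, -2]
BINARY_OP + → 19 + -2 = 17. Stack: [81, 17]
BINARY_OP * → 81 * 17 = 1377. Stack: [1377]
STORE_FAST q → q=1377. Stack: []
LOAD_FAST y → push 0. Stack: [0]
LOAD_CONST → push 9. Stack: [0, 9]
BINARY_OP + → 0 + 9 = 9. Stack: [9]
LOAD_FAST b → push -2. Stack: [9, -2]
LOAD_CONST → push 10. Stack: [9, -2, 10]
BINARY_OP % → -2 % 10 = 8. Stack: [9, 8]
BINARY_OP % → 9 % 8 = 1. Stack: [1]
STORE_FAST r → r=1. Stack: []
LOAD_FAST_LOAD_FAST r,y → push 1,0. Stack: [1, 0]
BINARY_OP + → 1 + 0 = 1. Stack: [1]
RETURN_VALUE → return 1.

1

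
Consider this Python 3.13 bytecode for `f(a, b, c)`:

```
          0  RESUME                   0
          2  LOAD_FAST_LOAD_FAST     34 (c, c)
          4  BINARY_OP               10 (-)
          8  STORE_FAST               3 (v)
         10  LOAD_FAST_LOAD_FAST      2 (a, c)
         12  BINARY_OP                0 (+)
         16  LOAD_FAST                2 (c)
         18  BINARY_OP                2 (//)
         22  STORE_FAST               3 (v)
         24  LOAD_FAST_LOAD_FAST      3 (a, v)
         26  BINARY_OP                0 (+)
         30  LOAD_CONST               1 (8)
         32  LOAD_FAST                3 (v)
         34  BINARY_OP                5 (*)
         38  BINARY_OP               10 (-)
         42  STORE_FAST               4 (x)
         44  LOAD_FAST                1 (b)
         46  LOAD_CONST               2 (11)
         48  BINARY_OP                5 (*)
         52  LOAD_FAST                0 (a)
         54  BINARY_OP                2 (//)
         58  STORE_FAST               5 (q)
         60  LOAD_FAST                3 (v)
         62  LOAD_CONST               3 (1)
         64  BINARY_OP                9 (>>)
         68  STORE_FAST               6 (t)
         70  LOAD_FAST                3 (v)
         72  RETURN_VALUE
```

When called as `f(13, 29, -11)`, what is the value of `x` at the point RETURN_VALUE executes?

20

LOAD_FAST_LOAD_FAST c,c → push -11,-11. Stack: [-11, -11]
BINARY_OP - → -11 - -11 = 0. Stack: [0]
STORE_FAST v → v=0. Stack: []
LOAD_FAST_LOAD_FAST a,c → push 13,-11. Stack: [13, -11]
BINARY_OP + → 13 + -11 = 2. Stack: [2]
LOAD_FAST c → push -11. Stack: [2, -11]
BINARY_OP // → 2 // -11 = -1. Stack: [-1]
STORE_FAST v → v=-1. Stack: []
LOAD_FAST_LOAD_FAST a,v → push 13,-1. Stack: [13, -1]
BINARY_OP + → 13 + -1 = 12. Stack: [12]
LOAD_CONST → push 8. Stack: [12, 8]
LOAD_FAST v → push -1. Stack: [12, 8, -1]
BINARY_OP * → 8 * -1 = -8. Stack: [12, -8]
BINARY_OP - → 12 - -8 = 20. Stack: [20]
STORE_FAST x → x=20. Stack: []
LOAD_FAST b → push 29. Stack: [29]
LOAD_CONST → push 11. Stack: [29, 11]
BINARY_OP * → 29 * 11 = 319. Stack: [319]
LOAD_FAST a → push 13. Stack: [319, 13]
BINARY_OP // → 319 // 13 = 24. Stack: [24]
STORE_FAST q → q=24. Stack: []
LOAD_FAST v → push -1. Stack: [-1]
LOAD_CONST → push 1. Stack: [-1, 1]
BINARY_OP >> → -1 >> 1 = -1. Stack: [-1]
STORE_FAST t → t=-1. Stack: []
LOAD_FAST v → push -1. Stack: [-1]
RETURN_VALUE → return -1.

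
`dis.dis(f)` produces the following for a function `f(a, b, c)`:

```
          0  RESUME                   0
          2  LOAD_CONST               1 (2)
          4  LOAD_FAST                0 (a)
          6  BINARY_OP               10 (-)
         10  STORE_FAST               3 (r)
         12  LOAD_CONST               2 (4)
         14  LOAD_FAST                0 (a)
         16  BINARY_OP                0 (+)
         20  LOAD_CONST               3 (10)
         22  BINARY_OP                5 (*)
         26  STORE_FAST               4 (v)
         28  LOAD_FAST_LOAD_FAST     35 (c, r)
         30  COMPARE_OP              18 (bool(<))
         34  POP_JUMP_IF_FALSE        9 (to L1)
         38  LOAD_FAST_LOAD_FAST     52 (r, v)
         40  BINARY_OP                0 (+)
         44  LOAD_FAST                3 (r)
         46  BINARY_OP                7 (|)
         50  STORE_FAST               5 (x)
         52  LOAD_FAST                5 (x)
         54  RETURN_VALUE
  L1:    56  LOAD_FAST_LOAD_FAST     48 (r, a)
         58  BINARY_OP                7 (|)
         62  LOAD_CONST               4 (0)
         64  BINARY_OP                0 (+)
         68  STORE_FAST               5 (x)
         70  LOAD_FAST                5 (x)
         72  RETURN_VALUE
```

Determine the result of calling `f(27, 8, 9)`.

-1

LOAD_CONST → push 2. Stack: [2]
LOAD_FAST a → push 27. Stack: [2, 27]
BINARY_OP - → 2 - 27 = -25. Stack: [-25]
STORE_FAST r → r=-25. Stack: []
LOAD_CONST → push 4. Stack: [4]
LOAD_FAST a → push 27. Stack: [4, 27]
BINARY_OP + → 4 + 27 = 31. Stack: [31]
LOAD_CONST → push 10. Stack: [31, 10]
BINARY_OP * → 31 * 10 = 310. Stack: [310]
STORE_FAST v → v=310. Stack: []
LOAD_FAST_LOAD_FAST c,r → push 9,-25. Stack: [9, -25]
COMPARE_OP bool(<) → 9 vs -25 = False. Stack: [False]
POP_JUMP_IF_FALSE → pop False; jump. Stack: []
LOAD_FAST_LOAD_FAST r,a → push -25,27. Stack: [-25, 27]
BINARY_OP | → -25 | 27 = -1. Stack: [-1]
LOAD_CONST → push 0. Stack: [-1, 0]
BINARY_OP + → -1 + 0 = -1. Stack: [-1]
STORE_FAST x → x=-1. Stack: []
LOAD_FAST x → push -1. Stack: [-1]
RETURN_VALUE → return -1.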